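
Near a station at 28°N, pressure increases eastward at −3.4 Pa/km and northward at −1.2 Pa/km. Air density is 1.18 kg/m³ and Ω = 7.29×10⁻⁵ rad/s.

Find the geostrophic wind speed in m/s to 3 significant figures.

44.6 m/s

Coriolis parameter at 28°N:
f = 2Ω sin φ = 2 × 7.29×10⁻⁵ × sin 28° = 6.84×10⁻⁵ s⁻¹
Component geostrophic relations (x east, y north):
u_g = −(1/(fρ)) ∂P/∂y,  v_g = (1/(fρ)) ∂P/∂x
u_g = −(−1.2×10⁻³)/(6.84×10⁻⁵ × 1.18) = 14.9 m/s;  v_g = (−3.4×10⁻³)/(6.84×10⁻⁵ × 1.18) = −42.1 m/s
|V_g| = √(u_g² + v_g²) = 44.6 m/s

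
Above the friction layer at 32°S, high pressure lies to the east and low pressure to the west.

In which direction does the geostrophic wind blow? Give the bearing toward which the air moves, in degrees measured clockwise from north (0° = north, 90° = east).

The pressure-gradient force points toward the west (bearing 270°).
Geostrophic balance: in the Southern Hemisphere the Coriolis force deflects motion to the left, so the geostrophic wind blows 90° to the left of the pressure-gradient force (low pressure on the right).
Rotating 270° by 90° counterclockwise gives 180° — the wind blows toward the south.

180°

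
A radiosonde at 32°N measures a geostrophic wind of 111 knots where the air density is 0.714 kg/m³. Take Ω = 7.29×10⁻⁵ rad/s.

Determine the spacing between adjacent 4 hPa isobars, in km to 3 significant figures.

Coriolis parameter at 32°N:
f = 2Ω sin φ = 2 × 7.29×10⁻⁵ × sin 32° = 7.73×10⁻⁵ s⁻¹
Wind speed in SI: 111 knots = 57.1 m/s
Geostrophic balance rearranged: |∂P/∂n| = f ρ V_g
|∂P/∂n| = 7.73×10⁻⁵ × 0.714 × 57.1 = 3.15×10⁻³ Pa/m
Isobar spacing: Δn = ΔP/|∂P/∂n| = 400 Pa / 3.15×10⁻³ Pa/m = 126979 m ≈ 127 km

127 km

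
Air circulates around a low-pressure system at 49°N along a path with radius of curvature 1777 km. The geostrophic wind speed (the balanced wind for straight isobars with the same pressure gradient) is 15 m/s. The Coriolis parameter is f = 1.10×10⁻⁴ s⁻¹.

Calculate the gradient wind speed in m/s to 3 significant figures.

Around a low, centrifugal force acts outward with Coriolis, so pressure-gradient force balances both:
(1/ρ)|∂P/∂n| = fV + V²/R  →  V² + fR·V − fR·V_g = 0
With fR = 1.10×10⁻⁴ × 1777×10³ m = 195 m/s:
V = [−fR + √((fR)² + 4 fR V_g)]/2 = [−195 + √(195² + 4×195×15)]/2 = 14 m/s
Subgeostrophic (V < V_g = 15 m/s), as expected around a low.

14.0 m/s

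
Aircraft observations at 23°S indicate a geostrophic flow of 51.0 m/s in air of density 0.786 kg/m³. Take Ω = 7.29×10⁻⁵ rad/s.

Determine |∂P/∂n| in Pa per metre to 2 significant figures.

2.3×10⁻³ Pa/m

Coriolis parameter at 23°S:
f = 2Ω sin φ = 2 × 7.29×10⁻⁵ × sin 23° = 5.70×10⁻⁵ s⁻¹
Geostrophic balance rearranged: |∂P/∂n| = f ρ V_g
|∂P/∂n| = 5.70×10⁻⁵ × 0.786 × 51.0 = 2.28×10⁻³ Pa/m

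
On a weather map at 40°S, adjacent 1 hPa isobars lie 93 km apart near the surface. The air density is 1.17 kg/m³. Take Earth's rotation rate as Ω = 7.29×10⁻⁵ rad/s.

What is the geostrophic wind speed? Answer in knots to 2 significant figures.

Coriolis parameter at 40°S:
f = 2Ω sin φ = 2 × 7.29×10⁻⁵ × sin 40° = 9.37×10⁻⁵ s⁻¹
Pressure gradient: |∂P/∂n| = 100 Pa / 93000 m = 1.08×10⁻³ Pa/m
Geostrophic balance (pressure-gradient force = Coriolis force):
V_g = (1/(fρ)) |∂P/∂n| = 1.08×10⁻³ / (9.37×10⁻⁵ × 1.17) = 9.81 m/s
Converting: 9.81 m/s × 1.944 = 19 knots

19 knots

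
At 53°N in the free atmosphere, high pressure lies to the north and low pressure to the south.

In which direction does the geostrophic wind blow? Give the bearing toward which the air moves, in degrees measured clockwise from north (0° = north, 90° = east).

270°

The pressure-gradient force points toward the south (bearing 180°).
Geostrophic balance: in the Northern Hemisphere the Coriolis force deflects motion to the right, so the geostrophic wind blows 90° to the right of the pressure-gradient force (low pressure on the left).
Rotating 180° by 90° clockwise gives 270° — the wind blows toward the west.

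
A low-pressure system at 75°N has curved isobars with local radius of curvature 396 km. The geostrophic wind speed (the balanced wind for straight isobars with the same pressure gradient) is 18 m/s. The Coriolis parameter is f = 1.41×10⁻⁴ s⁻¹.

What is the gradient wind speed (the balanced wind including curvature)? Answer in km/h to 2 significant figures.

52 km/h

Around a low, centrifugal force acts outward with Coriolis, so pressure-gradient force balances both:
(1/ρ)|∂P/∂n| = fV + V²/R  →  V² + fR·V − fR·V_g = 0
With fR = 1.41×10⁻⁴ × 396×10³ m = 55.8 m/s:
V = [−fR + √((fR)² + 4 fR V_g)]/2 = [−55.8 + √(55.8² + 4×55.8×18)]/2 = 14.3 m/s
Subgeostrophic (V < V_g = 18 m/s), as expected around a low.
Converting: 14.3 m/s × 3.6 = 52 km/h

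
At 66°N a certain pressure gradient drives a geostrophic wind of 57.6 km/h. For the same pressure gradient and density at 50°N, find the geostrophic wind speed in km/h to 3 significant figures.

With the same pressure gradient and density, V_g ∝ 1/f ∝ 1/sin φ.
V₂ = V₁ · sin φ₁ / sin φ₂ = 57.6 × sin 66° / sin 50°
V₂ = 57.6 × 0.9135/0.7660 = 68.7 km/h

68.7 km/h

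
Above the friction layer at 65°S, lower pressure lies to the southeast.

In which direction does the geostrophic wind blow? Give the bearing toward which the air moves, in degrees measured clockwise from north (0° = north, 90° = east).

The pressure-gradient force points toward the southeast (bearing 135°).
Geostrophic balance: in the Southern Hemisphere the Coriolis force deflects motion to the left, so the geostrophic wind blows 90° to the left of the pressure-gradient force (low pressure on the right).
Rotating 135° by 90° counterclockwise gives 045° — the wind blows toward the northeast.

045°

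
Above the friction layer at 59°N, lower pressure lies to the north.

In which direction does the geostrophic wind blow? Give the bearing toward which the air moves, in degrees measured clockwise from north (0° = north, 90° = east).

090°

The pressure-gradient force points toward the north (bearing 000°).
Geostrophic balance: in the Northern Hemisphere the Coriolis force deflects motion to the right, so the geostrophic wind blows 90° to the right of the pressure-gradient force (low pressure on the left).
Rotating 000° by 90° clockwise gives 090° — the wind blows toward the east.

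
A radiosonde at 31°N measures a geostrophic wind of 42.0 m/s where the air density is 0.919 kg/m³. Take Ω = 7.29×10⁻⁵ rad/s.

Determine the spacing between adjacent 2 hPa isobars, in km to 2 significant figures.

Coriolis parameter at 31°N:
f = 2Ω sin φ = 2 × 7.29×10⁻⁵ × sin 31° = 7.51×10⁻⁵ s⁻¹
Geostrophic balance rearranged: |∂P/∂n| = f ρ V_g
|∂P/∂n| = 7.51×10⁻⁵ × 0.919 × 42.0 = 2.90×10⁻³ Pa/m
Isobar spacing: Δn = ΔP/|∂P/∂n| = 200 Pa / 2.90×10⁻³ Pa/m = 69003 m ≈ 69 km

69 km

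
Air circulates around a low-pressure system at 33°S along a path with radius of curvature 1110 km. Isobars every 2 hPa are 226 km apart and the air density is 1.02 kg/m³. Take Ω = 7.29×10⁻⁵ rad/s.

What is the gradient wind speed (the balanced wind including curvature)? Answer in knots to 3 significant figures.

19.1 knots

Coriolis parameter at 33°S:
f = 2Ω sin φ = 2 × 7.29×10⁻⁵ × sin 33° = 7.94×10⁻⁵ s⁻¹
Pressure gradient: |∂P/∂n| = 200 Pa / 226000 m = 8.85×10⁻⁴ Pa/m
Geostrophic speed: V_g = |∂P/∂n|/(fρ) = 8.85×10⁻⁴/(7.94×10⁻⁵ × 1.02) = 10.9 m/s
Around a low, centrifugal force acts outward with Coriolis, so pressure-gradient force balances both:
(1/ρ)|∂P/∂n| = fV + V²/R  →  V² + fR·V − fR·V_g = 0
With fR = 7.94×10⁻⁵ × 1110×10³ m = 88.1 m/s:
V = [−fR + √((fR)² + 4 fR V_g)]/2 = [−88.1 + √(88.1² + 4×88.1×10.9)]/2 = 9.83 m/s
Subgeostrophic (V < V_g = 10.9 m/s), as expected around a low.
Converting: 9.83 m/s × 1.944 = 19.1 knots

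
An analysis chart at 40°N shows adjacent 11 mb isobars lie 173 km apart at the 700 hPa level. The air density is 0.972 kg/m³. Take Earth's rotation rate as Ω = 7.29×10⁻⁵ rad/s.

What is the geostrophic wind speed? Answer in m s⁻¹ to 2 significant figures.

70 m s⁻¹

Coriolis parameter at 40°N:
f = 2Ω sin φ = 2 × 7.29×10⁻⁵ × sin 40° = 9.37×10⁻⁵ s⁻¹
Pressure gradient: |∂P/∂n| = 1100 Pa / 173000 m = 6.36×10⁻³ Pa/m
Geostrophic balance (pressure-gradient force = Coriolis force):
V_g = (1/(fρ)) |∂P/∂n| = 6.36×10⁻³ / (9.37×10⁻⁵ × 0.972) = 69.8 m/s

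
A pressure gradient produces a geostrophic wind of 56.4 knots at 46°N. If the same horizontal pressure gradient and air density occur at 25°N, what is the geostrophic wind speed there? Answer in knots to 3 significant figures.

With the same pressure gradient and density, V_g ∝ 1/f ∝ 1/sin φ.
V₂ = V₁ · sin φ₁ / sin φ₂ = 56.4 × sin 46° / sin 25°
V₂ = 56.4 × 0.7193/0.4226 = 96.0 knots

96.0 knots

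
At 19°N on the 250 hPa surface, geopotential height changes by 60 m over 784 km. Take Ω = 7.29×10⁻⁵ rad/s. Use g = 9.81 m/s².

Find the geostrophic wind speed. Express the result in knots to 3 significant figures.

30.7 knots

Coriolis parameter at 19°N:
f = 2Ω sin φ = 2 × 7.29×10⁻⁵ × sin 19° = 4.75×10⁻⁵ s⁻¹
Height gradient: |∂Z/∂n| = 60 m / 784000 m = 7.65×10⁻⁵
On a pressure surface, geostrophic balance gives V_g = (g/f)|∂Z/∂n|:
V_g = 9.81 × 7.65×10⁻⁵ / 4.75×10⁻⁵ = 15.8 m/s
Converting: 15.8 m/s × 1.944 = 30.7 knots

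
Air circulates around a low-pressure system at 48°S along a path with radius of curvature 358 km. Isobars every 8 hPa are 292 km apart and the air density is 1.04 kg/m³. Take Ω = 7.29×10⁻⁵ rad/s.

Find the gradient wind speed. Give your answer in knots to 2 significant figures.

33 knots

Coriolis parameter at 48°S:
f = 2Ω sin φ = 2 × 7.29×10⁻⁵ × sin 48° = 1.08×10⁻⁴ s⁻¹
Pressure gradient: |∂P/∂n| = 800 Pa / 292000 m = 2.74×10⁻³ Pa/m
Geostrophic speed: V_g = |∂P/∂n|/(fρ) = 2.74×10⁻³/(1.08×10⁻⁴ × 1.04) = 24.3 m/s
Around a low, centrifugal force acts outward with Coriolis, so pressure-gradient force balances both:
(1/ρ)|∂P/∂n| = fV + V²/R  →  V² + fR·V − fR·V_g = 0
With fR = 1.08×10⁻⁴ × 358×10³ m = 38.8 m/s:
V = [−fR + √((fR)² + 4 fR V_g)]/2 = [−38.8 + √(38.8² + 4×38.8×24.3)]/2 = 16.9 m/s
Subgeostrophic (V < V_g = 24.3 m/s), as expected around a low.
Converting: 16.9 m/s × 1.944 = 33 knots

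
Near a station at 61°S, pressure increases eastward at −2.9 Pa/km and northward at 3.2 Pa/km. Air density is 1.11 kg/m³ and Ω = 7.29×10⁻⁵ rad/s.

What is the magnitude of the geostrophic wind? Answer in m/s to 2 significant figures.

Coriolis parameter at 61°S:
f = 2Ω sin φ = 2 × 7.29×10⁻⁵ × sin 61° = 1.28×10⁻⁴ s⁻¹
In the Southern Hemisphere f is negative: f = −1.28×10⁻⁴ s⁻¹.
Component geostrophic relations (x east, y north):
u_g = −(1/(fρ)) ∂P/∂y,  v_g = (1/(fρ)) ∂P/∂x
u_g = −(3.2×10⁻³)/(−1.28×10⁻⁴ × 1.11) = 22.6 m/s;  v_g = (−2.9×10⁻³)/(−1.28×10⁻⁴ × 1.11) = 20.5 m/s
|V_g| = √(u_g² + v_g²) = 30.5 m/s

31 m/s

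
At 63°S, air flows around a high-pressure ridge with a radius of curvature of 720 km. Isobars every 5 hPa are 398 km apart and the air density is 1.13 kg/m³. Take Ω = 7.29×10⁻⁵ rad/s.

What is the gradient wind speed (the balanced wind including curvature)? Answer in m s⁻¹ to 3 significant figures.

9.53 m s⁻¹

Coriolis parameter at 63°S:
f = 2Ω sin φ = 2 × 7.29×10⁻⁵ × sin 63° = 1.30×10⁻⁴ s⁻¹
Pressure gradient: |∂P/∂n| = 500 Pa / 398000 m = 1.26×10⁻³ Pa/m
Geostrophic speed: V_g = |∂P/∂n|/(fρ) = 1.26×10⁻³/(1.30×10⁻⁴ × 1.13) = 8.56 m/s
Around a high, pressure-gradient force acts outward with centrifugal, so Coriolis balances both:
fV = (1/ρ)|∂P/∂n| + V²/R  →  V² − fR·V + fR·V_g = 0
With fR = 1.30×10⁻⁴ × 720×10³ m = 93.5 m/s:
V = [fR − √((fR)² − 4 fR V_g)]/2 = [93.5 − √(93.5² − 4×93.5×8.56)]/2 = 9.53 m/s
Supergeostrophic (V > V_g = 8.56 m/s), as expected around a high.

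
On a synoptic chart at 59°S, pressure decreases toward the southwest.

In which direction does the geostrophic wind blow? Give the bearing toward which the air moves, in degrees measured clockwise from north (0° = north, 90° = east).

135°

The pressure-gradient force points toward the southwest (bearing 225°).
Geostrophic balance: in the Southern Hemisphere the Coriolis force deflects motion to the left, so the geostrophic wind blows 90° to the left of the pressure-gradient force (low pressure on the right).
Rotating 225° by 90° counterclockwise gives 135° — the wind blows toward the southeast.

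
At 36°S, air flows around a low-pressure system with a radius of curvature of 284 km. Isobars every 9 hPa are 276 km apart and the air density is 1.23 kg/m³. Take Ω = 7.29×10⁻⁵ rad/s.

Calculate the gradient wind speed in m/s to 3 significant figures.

17.8 m/s

Coriolis parameter at 36°S:
f = 2Ω sin φ = 2 × 7.29×10⁻⁵ × sin 36° = 8.57×10⁻⁵ s⁻¹
Pressure gradient: |∂P/∂n| = 900 Pa / 276000 m = 3.26×10⁻³ Pa/m
Geostrophic speed: V_g = |∂P/∂n|/(fρ) = 3.26×10⁻³/(8.57×10⁻⁵ × 1.23) = 30.9 m/s
Around a low, centrifugal force acts outward with Coriolis, so pressure-gradient force balances both:
(1/ρ)|∂P/∂n| = fV + V²/R  →  V² + fR·V − fR·V_g = 0
With fR = 8.57×10⁻⁵ × 284×10³ m = 24.3 m/s:
V = [−fR + √((fR)² + 4 fR V_g)]/2 = [−24.3 + √(24.3² + 4×24.3×30.9)]/2 = 17.8 m/s
Subgeostrophic (V < V_g = 30.9 m/s), as expected around a low.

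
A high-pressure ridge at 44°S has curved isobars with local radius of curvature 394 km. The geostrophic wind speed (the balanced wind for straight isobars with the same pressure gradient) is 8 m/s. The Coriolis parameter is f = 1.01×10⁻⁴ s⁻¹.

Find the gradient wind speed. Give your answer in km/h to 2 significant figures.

40 km/h

Around a high, pressure-gradient force acts outward with centrifugal, so Coriolis balances both:
fV = (1/ρ)|∂P/∂n| + V²/R  →  V² − fR·V + fR·V_g = 0
With fR = 1.01×10⁻⁴ × 394×10³ m = 39.8 m/s:
V = [fR − √((fR)² − 4 fR V_g)]/2 = [39.8 − √(39.8² − 4×39.8×8)]/2 = 11.1 m/s
Supergeostrophic (V > V_g = 8 m/s), as expected around a high.
Converting: 11.1 m/s × 3.6 = 40 km/h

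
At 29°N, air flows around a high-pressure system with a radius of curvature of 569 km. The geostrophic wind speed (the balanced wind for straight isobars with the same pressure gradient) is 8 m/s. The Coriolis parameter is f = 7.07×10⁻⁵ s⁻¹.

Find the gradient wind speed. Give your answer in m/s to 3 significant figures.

11.0 m/s

Around a high, pressure-gradient force acts outward with centrifugal, so Coriolis balances both:
fV = (1/ρ)|∂P/∂n| + V²/R  →  V² − fR·V + fR·V_g = 0
With fR = 7.07×10⁻⁵ × 569×10³ m = 40.2 m/s:
V = [fR − √((fR)² − 4 fR V_g)]/2 = [40.2 − √(40.2² − 4×40.2×8)]/2 = 11 m/s
Supergeostrophic (V > V_g = 8 m/s), as expected around a high.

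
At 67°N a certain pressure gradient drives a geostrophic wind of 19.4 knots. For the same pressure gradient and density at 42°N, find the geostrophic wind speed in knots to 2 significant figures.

With the same pressure gradient and density, V_g ∝ 1/f ∝ 1/sin φ.
V₂ = V₁ · sin φ₁ / sin φ₂ = 19.4 × sin 67° / sin 42°
V₂ = 19.4 × 0.9205/0.6691 = 27 knots

27 knots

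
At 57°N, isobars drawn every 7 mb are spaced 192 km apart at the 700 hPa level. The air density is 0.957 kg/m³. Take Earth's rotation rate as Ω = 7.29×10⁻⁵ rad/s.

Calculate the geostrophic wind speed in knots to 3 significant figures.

Coriolis parameter at 57°N:
f = 2Ω sin φ = 2 × 7.29×10⁻⁵ × sin 57° = 1.22×10⁻⁴ s⁻¹
Pressure gradient: |∂P/∂n| = 700 Pa / 192000 m = 3.65×10⁻³ Pa/m
Geostrophic balance (pressure-gradient force = Coriolis force):
V_g = (1/(fρ)) |∂P/∂n| = 3.65×10⁻³ / (1.22×10⁻⁴ × 0.957) = 31.2 m/s
Converting: 31.2 m/s × 1.944 = 60.6 knots

60.6 knots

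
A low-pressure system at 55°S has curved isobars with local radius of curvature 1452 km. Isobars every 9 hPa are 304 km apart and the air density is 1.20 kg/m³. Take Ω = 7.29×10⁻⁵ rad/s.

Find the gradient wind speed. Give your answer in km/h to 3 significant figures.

67.1 km/h

Coriolis parameter at 55°S:
f = 2Ω sin φ = 2 × 7.29×10⁻⁵ × sin 55° = 1.19×10⁻⁴ s⁻¹
Pressure gradient: |∂P/∂n| = 900 Pa / 304000 m = 2.96×10⁻³ Pa/m
Geostrophic speed: V_g = |∂P/∂n|/(fρ) = 2.96×10⁻³/(1.19×10⁻⁴ × 1.20) = 20.7 m/s
Around a low, centrifugal force acts outward with Coriolis, so pressure-gradient force balances both:
(1/ρ)|∂P/∂n| = fV + V²/R  →  V² + fR·V − fR·V_g = 0
With fR = 1.19×10⁻⁴ × 1452×10³ m = 173 m/s:
V = [−fR + √((fR)² + 4 fR V_g)]/2 = [−173 + √(173² + 4×173×20.7)]/2 = 18.7 m/s
Subgeostrophic (V < V_g = 20.7 m/s), as expected around a low.
Converting: 18.7 m/s × 3.6 = 67.1 km/h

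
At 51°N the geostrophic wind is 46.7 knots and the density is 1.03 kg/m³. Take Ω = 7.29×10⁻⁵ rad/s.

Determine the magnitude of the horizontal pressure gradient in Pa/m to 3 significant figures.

2.80×10⁻³ Pa/m

Coriolis parameter at 51°N:
f = 2Ω sin φ = 2 × 7.29×10⁻⁵ × sin 51° = 1.13×10⁻⁴ s⁻¹
Wind speed in SI: 46.7 knots = 24.0 m/s
Geostrophic balance rearranged: |∂P/∂n| = f ρ V_g
|∂P/∂n| = 1.13×10⁻⁴ × 1.03 × 24.0 = 2.80×10⁻³ Pa/m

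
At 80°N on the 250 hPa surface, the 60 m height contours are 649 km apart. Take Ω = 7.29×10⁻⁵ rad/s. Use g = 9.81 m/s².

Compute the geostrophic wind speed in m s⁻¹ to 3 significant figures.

Coriolis parameter at 80°N:
f = 2Ω sin φ = 2 × 7.29×10⁻⁵ × sin 80° = 1.44×10⁻⁴ s⁻¹
Height gradient: |∂Z/∂n| = 60 m / 649000 m = 9.24×10⁻⁵
On a pressure surface, geostrophic balance gives V_g = (g/f)|∂Z/∂n|:
V_g = 9.81 × 9.24×10⁻⁵ / 1.44×10⁻⁴ = 6.32 m/s

6.32 m s⁻¹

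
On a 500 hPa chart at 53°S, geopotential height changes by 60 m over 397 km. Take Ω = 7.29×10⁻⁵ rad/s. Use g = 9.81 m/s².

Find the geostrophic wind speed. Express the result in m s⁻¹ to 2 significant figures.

13 m s⁻¹

Coriolis parameter at 53°S:
f = 2Ω sin φ = 2 × 7.29×10⁻⁵ × sin 53° = 1.16×10⁻⁴ s⁻¹
Height gradient: |∂Z/∂n| = 60 m / 397000 m = 1.51×10⁻⁴
On a pressure surface, geostrophic balance gives V_g = (g/f)|∂Z/∂n|:
V_g = 9.81 × 1.51×10⁻⁴ / 1.16×10⁻⁴ = 12.7 m/s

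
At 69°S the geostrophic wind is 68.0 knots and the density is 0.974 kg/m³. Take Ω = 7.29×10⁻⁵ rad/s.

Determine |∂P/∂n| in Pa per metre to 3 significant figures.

Coriolis parameter at 69°S:
f = 2Ω sin φ = 2 × 7.29×10⁻⁵ × sin 69° = 1.36×10⁻⁴ s⁻¹
Wind speed in SI: 68.0 knots = 35.0 m/s
Geostrophic balance rearranged: |∂P/∂n| = f ρ V_g
|∂P/∂n| = 1.36×10⁻⁴ × 0.974 × 35.0 = 4.64×10⁻³ Pa/m

4.64×10⁻³ Pa/m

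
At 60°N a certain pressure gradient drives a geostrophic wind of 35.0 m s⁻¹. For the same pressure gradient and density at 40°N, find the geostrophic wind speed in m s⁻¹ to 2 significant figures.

47 m s⁻¹

With the same pressure gradient and density, V_g ∝ 1/f ∝ 1/sin φ.
V₂ = V₁ · sin φ₁ / sin φ₂ = 35.0 × sin 60° / sin 40°
V₂ = 35.0 × 0.8660/0.6428 = 47 m s⁻¹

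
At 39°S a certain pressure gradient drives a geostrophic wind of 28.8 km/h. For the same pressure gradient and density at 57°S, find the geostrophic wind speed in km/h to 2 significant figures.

22 km/h

With the same pressure gradient and density, V_g ∝ 1/f ∝ 1/sin φ.
V₂ = V₁ · sin φ₁ / sin φ₂ = 28.8 × sin 39° / sin 57°
V₂ = 28.8 × 0.6293/0.8387 = 22 km/h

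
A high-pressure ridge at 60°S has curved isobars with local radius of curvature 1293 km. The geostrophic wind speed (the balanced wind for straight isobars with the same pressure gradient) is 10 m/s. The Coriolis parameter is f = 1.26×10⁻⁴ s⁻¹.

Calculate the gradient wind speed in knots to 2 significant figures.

Around a high, pressure-gradient force acts outward with centrifugal, so Coriolis balances both:
fV = (1/ρ)|∂P/∂n| + V²/R  →  V² − fR·V + fR·V_g = 0
With fR = 1.26×10⁻⁴ × 1293×10³ m = 163 m/s:
V = [fR − √((fR)² − 4 fR V_g)]/2 = [163 − √(163² − 4×163×10)]/2 = 10.7 m/s
Supergeostrophic (V > V_g = 10 m/s), as expected around a high.
Converting: 10.7 m/s × 1.944 = 21 knots

21 knots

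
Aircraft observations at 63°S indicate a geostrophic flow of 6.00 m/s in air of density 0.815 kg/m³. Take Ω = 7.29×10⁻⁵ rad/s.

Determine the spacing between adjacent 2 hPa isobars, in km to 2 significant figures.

310 km

Coriolis parameter at 63°S:
f = 2Ω sin φ = 2 × 7.29×10⁻⁵ × sin 63° = 1.30×10⁻⁴ s⁻¹
Geostrophic balance rearranged: |∂P/∂n| = f ρ V_g
|∂P/∂n| = 1.30×10⁻⁴ × 0.815 × 6.00 = 6.35×10⁻⁴ Pa/m
Isobar spacing: Δn = ΔP/|∂P/∂n| = 200 Pa / 6.35×10⁻⁴ Pa/m = 314835 m ≈ 310 km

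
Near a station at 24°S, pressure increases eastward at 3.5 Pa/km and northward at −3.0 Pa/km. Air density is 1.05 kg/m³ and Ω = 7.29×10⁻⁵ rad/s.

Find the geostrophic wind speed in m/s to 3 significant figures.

Coriolis parameter at 24°S:
f = 2Ω sin φ = 2 × 7.29×10⁻⁵ × sin 24° = 5.93×10⁻⁵ s⁻¹
In the Southern Hemisphere f is negative: f = −5.93×10⁻⁵ s⁻¹.
Component geostrophic relations (x east, y north):
u_g = −(1/(fρ)) ∂P/∂y,  v_g = (1/(fρ)) ∂P/∂x
u_g = −(−3.0×10⁻³)/(−5.93×10⁻⁵ × 1.05) = −48.2 m/s;  v_g = (3.5×10⁻³)/(−5.93×10⁻⁵ × 1.05) = −56.2 m/s
|V_g| = √(u_g² + v_g²) = 74.0 m/s

74.0 m/s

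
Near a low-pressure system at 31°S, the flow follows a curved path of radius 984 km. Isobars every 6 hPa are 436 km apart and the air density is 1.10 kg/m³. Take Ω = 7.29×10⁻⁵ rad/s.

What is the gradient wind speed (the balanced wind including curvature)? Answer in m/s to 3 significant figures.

Coriolis parameter at 31°S:
f = 2Ω sin φ = 2 × 7.29×10⁻⁵ × sin 31° = 7.51×10⁻⁵ s⁻¹
Pressure gradient: |∂P/∂n| = 600 Pa / 436000 m = 1.38×10⁻³ Pa/m
Geostrophic speed: V_g = |∂P/∂n|/(fρ) = 1.38×10⁻³/(7.51×10⁻⁵ × 1.10) = 16.7 m/s
Around a low, centrifugal force acts outward with Coriolis, so pressure-gradient force balances both:
(1/ρ)|∂P/∂n| = fV + V²/R  →  V² + fR·V − fR·V_g = 0
With fR = 7.51×10⁻⁵ × 984×10³ m = 73.9 m/s:
V = [−fR + √((fR)² + 4 fR V_g)]/2 = [−73.9 + √(73.9² + 4×73.9×16.7)]/2 = 14 m/s
Subgeostrophic (V < V_g = 16.7 m/s), as expected around a low.

14.0 m/s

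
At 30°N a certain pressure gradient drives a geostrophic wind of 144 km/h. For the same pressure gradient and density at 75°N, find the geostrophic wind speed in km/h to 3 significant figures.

With the same pressure gradient and density, V_g ∝ 1/f ∝ 1/sin φ.
V₂ = V₁ · sin φ₁ / sin φ₂ = 144 × sin 30° / sin 75°
V₂ = 144 × 0.5000/0.9659 = 74.5 km/h

74.5 km/h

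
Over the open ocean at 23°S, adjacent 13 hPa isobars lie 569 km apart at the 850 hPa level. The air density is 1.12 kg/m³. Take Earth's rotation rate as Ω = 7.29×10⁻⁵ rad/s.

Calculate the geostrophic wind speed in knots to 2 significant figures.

70 knots

Coriolis parameter at 23°S:
f = 2Ω sin φ = 2 × 7.29×10⁻⁵ × sin 23° = 5.70×10⁻⁵ s⁻¹
Pressure gradient: |∂P/∂n| = 1300 Pa / 569000 m = 2.28×10⁻³ Pa/m
Geostrophic balance (pressure-gradient force = Coriolis force):
V_g = (1/(fρ)) |∂P/∂n| = 2.28×10⁻³ / (5.70×10⁻⁵ × 1.12) = 35.8 m/s
Converting: 35.8 m/s × 1.944 = 70 knots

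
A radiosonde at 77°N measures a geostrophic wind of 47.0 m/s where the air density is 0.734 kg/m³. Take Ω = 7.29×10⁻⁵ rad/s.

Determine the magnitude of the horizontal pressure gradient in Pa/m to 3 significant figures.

4.90×10⁻³ Pa/m

Coriolis parameter at 77°N:
f = 2Ω sin φ = 2 × 7.29×10⁻⁵ × sin 77° = 1.42×10⁻⁴ s⁻¹
Geostrophic balance rearranged: |∂P/∂n| = f ρ V_g
|∂P/∂n| = 1.42×10⁻⁴ × 0.734 × 47.0 = 4.90×10⁻³ Pa/m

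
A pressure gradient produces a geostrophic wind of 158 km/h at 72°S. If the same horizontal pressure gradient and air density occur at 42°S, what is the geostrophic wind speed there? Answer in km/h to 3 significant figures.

225 km/h

With the same pressure gradient and density, V_g ∝ 1/f ∝ 1/sin φ.
V₂ = V₁ · sin φ₁ / sin φ₂ = 158 × sin 72° / sin 42°
V₂ = 158 × 0.9511/0.6691 = 225 km/h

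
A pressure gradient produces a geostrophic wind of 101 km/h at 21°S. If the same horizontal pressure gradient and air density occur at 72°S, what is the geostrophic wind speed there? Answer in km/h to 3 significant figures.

With the same pressure gradient and density, V_g ∝ 1/f ∝ 1/sin φ.
V₂ = V₁ · sin φ₁ / sin φ₂ = 101 × sin 21° / sin 72°
V₂ = 101 × 0.3584/0.9511 = 38.1 km/h

38.1 km/h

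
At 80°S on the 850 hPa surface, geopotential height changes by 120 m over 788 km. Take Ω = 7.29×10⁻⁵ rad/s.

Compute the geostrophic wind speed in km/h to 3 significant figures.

37.5 km/h

Coriolis parameter at 80°S:
f = 2Ω sin φ = 2 × 7.29×10⁻⁵ × sin 80° = 1.44×10⁻⁴ s⁻¹
Height gradient: |∂Z/∂n| = 120 m / 788000 m = 1.52×10⁻⁴
On a pressure surface, geostrophic balance gives V_g = (g/f)|∂Z/∂n|:
V_g = 9.81 × 1.52×10⁻⁴ / 1.44×10⁻⁴ = 10.4 m/s
Converting: 10.4 m/s × 3.6 = 37.5 km/h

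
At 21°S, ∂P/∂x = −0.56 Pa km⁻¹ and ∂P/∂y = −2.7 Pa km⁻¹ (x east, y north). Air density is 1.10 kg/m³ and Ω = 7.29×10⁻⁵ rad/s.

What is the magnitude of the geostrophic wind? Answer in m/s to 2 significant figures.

48 m/s

Coriolis parameter at 21°S:
f = 2Ω sin φ = 2 × 7.29×10⁻⁵ × sin 21° = 5.23×10⁻⁵ s⁻¹
In the Southern Hemisphere f is negative: f = −5.23×10⁻⁵ s⁻¹.
Component geostrophic relations (x east, y north):
u_g = −(1/(fρ)) ∂P/∂y,  v_g = (1/(fρ)) ∂P/∂x
u_g = −(−2.7×10⁻³)/(−5.23×10⁻⁵ × 1.10) = −47.0 m/s;  v_g = (−0.56×10⁻³)/(−5.23×10⁻⁵ × 1.10) = 9.74 m/s
|V_g| = √(u_g² + v_g²) = 48.0 m/s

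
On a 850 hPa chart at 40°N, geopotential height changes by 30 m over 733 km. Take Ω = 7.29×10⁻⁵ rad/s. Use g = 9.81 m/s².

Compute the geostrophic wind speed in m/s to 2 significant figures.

Coriolis parameter at 40°N:
f = 2Ω sin φ = 2 × 7.29×10⁻⁵ × sin 40° = 9.37×10⁻⁵ s⁻¹
Height gradient: |∂Z/∂n| = 30 m / 733000 m = 4.09×10⁻⁵
On a pressure surface, geostrophic balance gives V_g = (g/f)|∂Z/∂n|:
V_g = 9.81 × 4.09×10⁻⁵ / 9.37×10⁻⁵ = 4.28 m/s

4.3 m/s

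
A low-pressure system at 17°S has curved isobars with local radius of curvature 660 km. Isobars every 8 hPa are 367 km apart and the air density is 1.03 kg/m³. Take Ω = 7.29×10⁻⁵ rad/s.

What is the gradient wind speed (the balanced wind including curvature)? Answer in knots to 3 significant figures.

50.3 knots

Coriolis parameter at 17°S:
f = 2Ω sin φ = 2 × 7.29×10⁻⁵ × sin 17° = 4.26×10⁻⁵ s⁻¹
Pressure gradient: |∂P/∂n| = 800 Pa / 367000 m = 2.18×10⁻³ Pa/m
Geostrophic speed: V_g = |∂P/∂n|/(fρ) = 2.18×10⁻³/(4.26×10⁻⁵ × 1.03) = 49.6 m/s
Around a low, centrifugal force acts outward with Coriolis, so pressure-gradient force balances both:
(1/ρ)|∂P/∂n| = fV + V²/R  →  V² + fR·V − fR·V_g = 0
With fR = 4.26×10⁻⁵ × 660×10³ m = 28.1 m/s:
V = [−fR + √((fR)² + 4 fR V_g)]/2 = [−28.1 + √(28.1² + 4×28.1×49.6)]/2 = 25.9 m/s
Subgeostrophic (V < V_g = 49.6 m/s), as expected around a low.
Converting: 25.9 m/s × 1.944 = 50.3 knots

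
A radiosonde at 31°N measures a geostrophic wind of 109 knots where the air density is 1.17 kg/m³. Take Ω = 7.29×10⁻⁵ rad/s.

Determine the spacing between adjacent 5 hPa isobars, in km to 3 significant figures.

101 km

Coriolis parameter at 31°N:
f = 2Ω sin φ = 2 × 7.29×10⁻⁵ × sin 31° = 7.51×10⁻⁵ s⁻¹
Wind speed in SI: 109 knots = 56.1 m/s
Geostrophic balance rearranged: |∂P/∂n| = f ρ V_g
|∂P/∂n| = 7.51×10⁻⁵ × 1.17 × 56.1 = 4.93×10⁻³ Pa/m
Isobar spacing: Δn = ΔP/|∂P/∂n| = 500 Pa / 4.93×10⁻³ Pa/m = 101490 m ≈ 101 km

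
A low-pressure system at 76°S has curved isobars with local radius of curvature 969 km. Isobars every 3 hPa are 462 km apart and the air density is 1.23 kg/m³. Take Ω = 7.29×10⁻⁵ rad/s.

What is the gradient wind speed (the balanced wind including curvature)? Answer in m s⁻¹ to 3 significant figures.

Coriolis parameter at 76°S:
f = 2Ω sin φ = 2 × 7.29×10⁻⁵ × sin 76° = 1.41×10⁻⁴ s⁻¹
Pressure gradient: |∂P/∂n| = 300 Pa / 462000 m = 6.49×10⁻⁴ Pa/m
Geostrophic speed: V_g = |∂P/∂n|/(fρ) = 6.49×10⁻⁴/(1.41×10⁻⁴ × 1.23) = 3.73 m/s
Around a low, centrifugal force acts outward with Coriolis, so pressure-gradient force balances both:
(1/ρ)|∂P/∂n| = fV + V²/R  →  V² + fR·V − fR·V_g = 0
With fR = 1.41×10⁻⁴ × 969×10³ m = 137 m/s:
V = [−fR + √((fR)² + 4 fR V_g)]/2 = [−137 + √(137² + 4×137×3.73)]/2 = 3.64 m/s
Subgeostrophic (V < V_g = 3.73 m/s), as expected around a low.

3.64 m s⁻¹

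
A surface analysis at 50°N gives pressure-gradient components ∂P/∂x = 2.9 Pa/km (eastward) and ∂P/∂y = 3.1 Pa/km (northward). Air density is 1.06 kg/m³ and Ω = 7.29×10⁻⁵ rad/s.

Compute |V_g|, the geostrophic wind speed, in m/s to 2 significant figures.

Coriolis parameter at 50°N:
f = 2Ω sin φ = 2 × 7.29×10⁻⁵ × sin 50° = 1.12×10⁻⁴ s⁻¹
Component geostrophic relations (x east, y north):
u_g = −(1/(fρ)) ∂P/∂y,  v_g = (1/(fρ)) ∂P/∂x
u_g = −(3.1×10⁻³)/(1.12×10⁻⁴ × 1.06) = −26.2 m/s;  v_g = (2.9×10⁻³)/(1.12×10⁻⁴ × 1.06) = 24.5 m/s
|V_g| = √(u_g² + v_g²) = 35.9 m/s

36 m/s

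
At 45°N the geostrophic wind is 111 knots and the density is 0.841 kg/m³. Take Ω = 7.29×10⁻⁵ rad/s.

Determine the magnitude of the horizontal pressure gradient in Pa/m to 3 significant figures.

Coriolis parameter at 45°N:
f = 2Ω sin φ = 2 × 7.29×10⁻⁵ × sin 45° = 1.03×10⁻⁴ s⁻¹
Wind speed in SI: 111 knots = 57.1 m/s
Geostrophic balance rearranged: |∂P/∂n| = f ρ V_g
|∂P/∂n| = 1.03×10⁻⁴ × 0.841 × 57.1 = 4.95×10⁻³ Pa/m

4.95×10⁻³ Pa/m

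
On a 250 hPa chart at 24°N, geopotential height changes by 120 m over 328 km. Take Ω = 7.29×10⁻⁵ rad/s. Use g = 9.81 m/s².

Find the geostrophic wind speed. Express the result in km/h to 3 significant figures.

Coriolis parameter at 24°N:
f = 2Ω sin φ = 2 × 7.29×10⁻⁵ × sin 24° = 5.93×10⁻⁵ s⁻¹
Height gradient: |∂Z/∂n| = 120 m / 328000 m = 3.66×10⁻⁴
On a pressure surface, geostrophic balance gives V_g = (g/f)|∂Z/∂n|:
V_g = 9.81 × 3.66×10⁻⁴ / 5.93×10⁻⁵ = 60.5 m/s
Converting: 60.5 m/s × 3.6 = 218 km/h

218 km/h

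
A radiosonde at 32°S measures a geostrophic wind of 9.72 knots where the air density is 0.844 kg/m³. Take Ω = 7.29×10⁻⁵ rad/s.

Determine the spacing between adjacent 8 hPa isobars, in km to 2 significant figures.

Coriolis parameter at 32°S:
f = 2Ω sin φ = 2 × 7.29×10⁻⁵ × sin 32° = 7.73×10⁻⁵ s⁻¹
Wind speed in SI: 9.72 knots = 5.00 m/s
Geostrophic balance rearranged: |∂P/∂n| = f ρ V_g
|∂P/∂n| = 7.73×10⁻⁵ × 0.844 × 5.00 = 3.26×10⁻⁴ Pa/m
Isobar spacing: Δn = ΔP/|∂P/∂n| = 800 Pa / 3.26×10⁻⁴ Pa/m = 2453443 m ≈ 2500 km

2500 km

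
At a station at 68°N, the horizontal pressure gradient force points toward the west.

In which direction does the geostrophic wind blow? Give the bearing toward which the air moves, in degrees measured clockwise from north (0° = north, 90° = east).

000°

The pressure-gradient force points toward the west (bearing 270°).
Geostrophic balance: in the Northern Hemisphere the Coriolis force deflects motion to the right, so the geostrophic wind blows 90° to the right of the pressure-gradient force (low pressure on the left).
Rotating 270° by 90° clockwise gives 000° — the wind blows toward the north.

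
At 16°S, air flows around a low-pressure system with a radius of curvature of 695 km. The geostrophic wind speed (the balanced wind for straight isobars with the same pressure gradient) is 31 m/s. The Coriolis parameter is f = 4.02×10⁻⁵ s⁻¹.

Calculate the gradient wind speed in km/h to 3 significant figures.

Around a low, centrifugal force acts outward with Coriolis, so pressure-gradient force balances both:
(1/ρ)|∂P/∂n| = fV + V²/R  →  V² + fR·V − fR·V_g = 0
With fR = 4.02×10⁻⁵ × 695×10³ m = 27.9 m/s:
V = [−fR + √((fR)² + 4 fR V_g)]/2 = [−27.9 + √(27.9² + 4×27.9×31)]/2 = 18.6 m/s
Subgeostrophic (V < V_g = 31 m/s), as expected around a low.
Converting: 18.6 m/s × 3.6 = 67.0 km/h

67.0 km/h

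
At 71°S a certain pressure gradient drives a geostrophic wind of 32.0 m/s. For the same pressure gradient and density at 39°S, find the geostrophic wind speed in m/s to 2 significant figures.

With the same pressure gradient and density, V_g ∝ 1/f ∝ 1/sin φ.
V₂ = V₁ · sin φ₁ / sin φ₂ = 32.0 × sin 71° / sin 39°
V₂ = 32.0 × 0.9455/0.6293 = 48 m/s

48 m/s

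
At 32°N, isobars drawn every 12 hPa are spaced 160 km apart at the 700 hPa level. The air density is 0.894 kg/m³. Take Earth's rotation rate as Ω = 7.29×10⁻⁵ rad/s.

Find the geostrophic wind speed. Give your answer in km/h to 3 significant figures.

391 km/h

Coriolis parameter at 32°N:
f = 2Ω sin φ = 2 × 7.29×10⁻⁵ × sin 32° = 7.73×10⁻⁵ s⁻¹
Pressure gradient: |∂P/∂n| = 1200 Pa / 160000 m = 7.50×10⁻³ Pa/m
Geostrophic balance (pressure-gradient force = Coriolis force):
V_g = (1/(fρ)) |∂P/∂n| = 7.50×10⁻³ / (7.73×10⁻⁵ × 0.894) = 109 m/s
Converting: 109 m/s × 3.6 = 391 km/h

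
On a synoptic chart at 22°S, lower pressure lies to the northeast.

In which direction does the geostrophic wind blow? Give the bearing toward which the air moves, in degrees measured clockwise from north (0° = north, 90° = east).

315°

The pressure-gradient force points toward the northeast (bearing 045°).
Geostrophic balance: in the Southern Hemisphere the Coriolis force deflects motion to the left, so the geostrophic wind blows 90° to the left of the pressure-gradient force (low pressure on the right).
Rotating 045° by 90° counterclockwise gives 315° — the wind blows toward the northwest.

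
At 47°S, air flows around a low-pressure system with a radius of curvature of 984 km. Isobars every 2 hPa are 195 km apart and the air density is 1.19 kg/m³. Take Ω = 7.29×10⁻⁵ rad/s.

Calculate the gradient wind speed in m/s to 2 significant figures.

Coriolis parameter at 47°S:
f = 2Ω sin φ = 2 × 7.29×10⁻⁵ × sin 47° = 1.07×10⁻⁴ s⁻¹
Pressure gradient: |∂P/∂n| = 200 Pa / 195000 m = 1.03×10⁻³ Pa/m
Geostrophic speed: V_g = |∂P/∂n|/(fρ) = 1.03×10⁻³/(1.07×10⁻⁴ × 1.19) = 8.08 m/s
Around a low, centrifugal force acts outward with Coriolis, so pressure-gradient force balances both:
(1/ρ)|∂P/∂n| = fV + V²/R  →  V² + fR·V − fR·V_g = 0
With fR = 1.07×10⁻⁴ × 984×10³ m = 105 m/s:
V = [−fR + √((fR)² + 4 fR V_g)]/2 = [−105 + √(105² + 4×105×8.08)]/2 = 7.54 m/s
Subgeostrophic (V < V_g = 8.08 m/s), as expected around a low.

7.5 m/s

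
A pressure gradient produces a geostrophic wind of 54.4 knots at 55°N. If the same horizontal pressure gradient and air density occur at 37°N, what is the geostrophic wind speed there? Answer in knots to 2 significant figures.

74 knots

With the same pressure gradient and density, V_g ∝ 1/f ∝ 1/sin φ.
V₂ = V₁ · sin φ₁ / sin φ₂ = 54.4 × sin 55° / sin 37°
V₂ = 54.4 × 0.8192/0.6018 = 74 knots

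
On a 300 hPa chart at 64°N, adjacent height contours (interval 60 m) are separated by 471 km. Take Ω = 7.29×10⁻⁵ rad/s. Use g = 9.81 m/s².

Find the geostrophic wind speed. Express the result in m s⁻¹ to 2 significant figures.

9.5 m s⁻¹

Coriolis parameter at 64°N:
f = 2Ω sin φ = 2 × 7.29×10⁻⁵ × sin 64° = 1.31×10⁻⁴ s⁻¹
Height gradient: |∂Z/∂n| = 60 m / 471000 m = 1.27×10⁻⁴
On a pressure surface, geostrophic balance gives V_g = (g/f)|∂Z/∂n|:
V_g = 9.81 × 1.27×10⁻⁴ / 1.31×10⁻⁴ = 9.54 m/s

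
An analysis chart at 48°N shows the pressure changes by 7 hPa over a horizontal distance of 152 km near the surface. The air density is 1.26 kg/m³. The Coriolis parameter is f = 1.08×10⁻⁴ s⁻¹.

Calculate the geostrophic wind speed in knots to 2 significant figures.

66 knots

Pressure gradient: |∂P/∂n| = 700 Pa / 152000 m = 4.61×10⁻³ Pa/m
Geostrophic balance (pressure-gradient force = Coriolis force):
V_g = (1/(fρ)) |∂P/∂n| = 4.61×10⁻³ / (1.08×10⁻⁴ × 1.26) = 33.8 m/s
Converting: 33.8 m/s × 1.944 = 66 knots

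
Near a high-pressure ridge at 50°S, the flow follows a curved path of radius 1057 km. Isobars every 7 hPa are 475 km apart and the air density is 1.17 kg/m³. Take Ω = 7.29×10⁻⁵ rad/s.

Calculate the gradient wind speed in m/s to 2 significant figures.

Coriolis parameter at 50°S:
f = 2Ω sin φ = 2 × 7.29×10⁻⁵ × sin 50° = 1.12×10⁻⁴ s⁻¹
Pressure gradient: |∂P/∂n| = 700 Pa / 475000 m = 1.47×10⁻³ Pa/m
Geostrophic speed: V_g = |∂P/∂n|/(fρ) = 1.47×10⁻³/(1.12×10⁻⁴ × 1.17) = 11.3 m/s
Around a high, pressure-gradient force acts outward with centrifugal, so Coriolis balances both:
fV = (1/ρ)|∂P/∂n| + V²/R  →  V² − fR·V + fR·V_g = 0
With fR = 1.12×10⁻⁴ × 1057×10³ m = 118 m/s:
V = [fR − √((fR)² − 4 fR V_g)]/2 = [118 − √(118² − 4×118×11.3)]/2 = 12.6 m/s
Supergeostrophic (V > V_g = 11.3 m/s), as expected around a high.

13 m/s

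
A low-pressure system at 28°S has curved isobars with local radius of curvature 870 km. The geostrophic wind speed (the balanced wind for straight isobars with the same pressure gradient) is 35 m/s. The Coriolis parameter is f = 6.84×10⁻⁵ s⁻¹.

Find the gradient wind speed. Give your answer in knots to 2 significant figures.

Around a low, centrifugal force acts outward with Coriolis, so pressure-gradient force balances both:
(1/ρ)|∂P/∂n| = fV + V²/R  →  V² + fR·V − fR·V_g = 0
With fR = 6.84×10⁻⁵ × 870×10³ m = 59.5 m/s:
V = [−fR + √((fR)² + 4 fR V_g)]/2 = [−59.5 + √(59.5² + 4×59.5×35)]/2 = 24.7 m/s
Subgeostrophic (V < V_g = 35 m/s), as expected around a low.
Converting: 24.7 m/s × 1.944 = 48 knots

48 knots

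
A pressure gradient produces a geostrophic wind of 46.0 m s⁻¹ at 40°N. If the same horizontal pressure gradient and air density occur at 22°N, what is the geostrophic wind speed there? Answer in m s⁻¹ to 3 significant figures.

With the same pressure gradient and density, V_g ∝ 1/f ∝ 1/sin φ.
V₂ = V₁ · sin φ₁ / sin φ₂ = 46.0 × sin 40° / sin 22°
V₂ = 46.0 × 0.6428/0.3746 = 78.9 m s⁻¹

78.9 m s⁻¹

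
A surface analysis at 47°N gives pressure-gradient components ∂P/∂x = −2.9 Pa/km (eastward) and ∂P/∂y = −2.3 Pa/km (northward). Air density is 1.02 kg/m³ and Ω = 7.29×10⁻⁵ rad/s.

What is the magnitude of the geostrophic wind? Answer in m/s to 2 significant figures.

Coriolis parameter at 47°N:
f = 2Ω sin φ = 2 × 7.29×10⁻⁵ × sin 47° = 1.07×10⁻⁴ s⁻¹
Component geostrophic relations (x east, y north):
u_g = −(1/(fρ)) ∂P/∂y,  v_g = (1/(fρ)) ∂P/∂x
u_g = −(−2.3×10⁻³)/(1.07×10⁻⁴ × 1.02) = 21.1 m/s;  v_g = (−2.9×10⁻³)/(1.07×10⁻⁴ × 1.02) = −26.7 m/s
|V_g| = √(u_g² + v_g²) = 34.0 m/s

34 m/s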